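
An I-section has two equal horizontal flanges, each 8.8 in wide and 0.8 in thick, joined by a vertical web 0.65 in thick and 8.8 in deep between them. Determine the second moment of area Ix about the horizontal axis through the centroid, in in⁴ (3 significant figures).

Treat the section as a set of non-overlapping primitives; coordinates are from the bounding-box lower-left.
Bottom flange: 8.8 × 0.8, A = 7.04 in², y = 0.4 in, Ī = 0.37547 in⁴.
Web: 0.65 × 8.8, A = 5.72 in², y = 5.2 in, Ī = 36.913 in⁴.
Top flange: 8.8 × 0.8, A = 7.04 in², y = 10 in, Ī = 0.37547 in⁴.
By symmetry the centroid is at mid-height, ȳ = 5.2 in.
Transfer each piece to the horizontal axis through the centroid using Ī + A·d² with d = y − 5.2:
  bottom flange: d = -4.8 in → contributes +162.58 in⁴
  web: d = 0 in → contributes +36.913 in⁴
  top flange: d = 4.8 in → contributes +162.58 in⁴
Total I = 362.07 in⁴.

Ix ≈ 362 in⁴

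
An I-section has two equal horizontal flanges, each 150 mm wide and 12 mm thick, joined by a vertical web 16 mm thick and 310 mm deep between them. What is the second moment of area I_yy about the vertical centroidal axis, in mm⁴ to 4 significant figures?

Break the section into simple shapes (no overlaps), measuring from the bottom-left corner of the bounding box.
Bottom flange: 150 × 12, A = 1 800 mm², x = 75 mm, Ī = 3 375 000 mm⁴.
Web: 16 × 310, A = 4 960 mm², x = 75 mm, Ī = 105 813 mm⁴.
Top flange: 150 × 12, A = 1 800 mm², x = 75 mm, Ī = 3 375 000 mm⁴.
By symmetry the centroid is at mid-width, x̄ = 75 mm.
All pieces are centred on the vertical centroidal axis, so I = ΣĪ = 6 855 813 mm⁴.

I_yy ≈ 6.856 × 10⁶ mm⁴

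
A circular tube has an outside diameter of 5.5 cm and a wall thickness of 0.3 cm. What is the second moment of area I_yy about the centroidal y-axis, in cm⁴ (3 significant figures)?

I_yy ≈ 16.6 cm⁴

Split into non-overlapping primitives; take the origin at the lower-left of the bounding box.
Outer circle: ⌀5.5, A = 23.758 cm², x = 2.75 cm, Ī = 44.918 cm⁴.
Bore (subtracted): ⌀4.9, A = 18.857 cm², x = 2.75 cm, Ī = 28.298 cm⁴.
By symmetry the centroid is at mid-width, x̄ = 2.75 cm.
All pieces are centred on the centroidal y-axis, so I = ΣĪ (holes subtracted) = 16.62 cm⁴.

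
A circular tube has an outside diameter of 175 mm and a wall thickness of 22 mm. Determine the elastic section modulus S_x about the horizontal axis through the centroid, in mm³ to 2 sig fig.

S_x ≈ 3.6 × 10⁵ mm³

Split into non-overlapping primitives; take the origin at the lower-left of the bounding box.
Outer circle: ⌀175, A = 24 053 mm², y = 87.5 mm, Ī = 46 038 598 mm⁴.
Bore (subtracted): ⌀131, A = 13 478 mm², y = 87.5 mm, Ī = 14 456 231 mm⁴.
By symmetry the centroid is at mid-height, ȳ = 87.5 mm.
All pieces are centred on the horizontal axis through the centroid, so I = ΣĪ (holes subtracted) = 31 582 367 mm⁴.
Extreme fibre distance c = 87.5 mm; S = I/c = 360 941 mm³.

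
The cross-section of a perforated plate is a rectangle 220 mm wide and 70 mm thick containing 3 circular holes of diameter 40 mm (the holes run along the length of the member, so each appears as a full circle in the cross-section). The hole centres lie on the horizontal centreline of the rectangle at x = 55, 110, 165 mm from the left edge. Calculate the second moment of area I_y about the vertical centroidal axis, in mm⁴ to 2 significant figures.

Treat the section as a set of non-overlapping primitives; coordinates are from the bounding-box lower-left.
Plate: 220 × 70, A = 15 400 mm², x = 110 mm, Ī = 62 113 333 mm⁴.
Hole 1 (subtracted): ⌀40, A = 1 257 mm², x = 55 mm, Ī = 125 664 mm⁴.
Hole 2 (subtracted): ⌀40, A = 1 257 mm², x = 110 mm, Ī = 125 664 mm⁴.
Hole 3 (subtracted): ⌀40, A = 1 257 mm², x = 165 mm, Ī = 125 664 mm⁴.
By symmetry the centroid is at mid-width, x̄ = 110 mm.
Transfer each piece to the vertical centroidal axis using Ī + A·d² with d = x − 110:
  plate: d = 0 mm → contributes +62 113 333 mm⁴
  hole 1: d = -55 mm → contributes −3 926 991 mm⁴
  hole 2: d = 0 mm → contributes −125 664 mm⁴
  hole 3: d = 55 mm → contributes −3 926 991 mm⁴
Total I = 54 133 688 mm⁴.

I_y ≈ 5.4 × 10⁷ mm⁴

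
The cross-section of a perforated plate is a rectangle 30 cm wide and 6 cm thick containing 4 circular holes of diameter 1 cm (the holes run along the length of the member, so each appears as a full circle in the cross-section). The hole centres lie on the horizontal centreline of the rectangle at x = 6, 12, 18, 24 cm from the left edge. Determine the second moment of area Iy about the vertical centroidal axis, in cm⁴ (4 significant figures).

Iy ≈ 1.336 × 10⁴ cm⁴

Split into non-overlapping primitives; take the origin at the lower-left of the bounding box.
Plate: 30 × 6, A = 180 cm², x = 15 cm, Ī = 13 500 cm⁴.
Hole 1 (subtracted): ⌀1, A = 0.785398 cm², x = 6 cm, Ī = 0.0490874 cm⁴.
Hole 2 (subtracted): ⌀1, A = 0.785398 cm², x = 12 cm, Ī = 0.0490874 cm⁴.
Hole 3 (subtracted): ⌀1, A = 0.785398 cm², x = 18 cm, Ī = 0.0490874 cm⁴.
Hole 4 (subtracted): ⌀1, A = 0.785398 cm², x = 24 cm, Ī = 0.0490874 cm⁴.
By symmetry the centroid is at mid-width, x̄ = 15 cm.
Transfer each piece to the vertical centroidal axis using Ī + A·d² with d = x − 15:
  plate: d = 0 cm → contributes +13 500 cm⁴
  hole 1: d = -9 cm → contributes −63.6663 cm⁴
  hole 2: d = -3 cm → contributes −7.11767 cm⁴
  hole 3: d = 3 cm → contributes −7.11767 cm⁴
  hole 4: d = 9 cm → contributes −63.6663 cm⁴
Total I = 13358.4 cm⁴.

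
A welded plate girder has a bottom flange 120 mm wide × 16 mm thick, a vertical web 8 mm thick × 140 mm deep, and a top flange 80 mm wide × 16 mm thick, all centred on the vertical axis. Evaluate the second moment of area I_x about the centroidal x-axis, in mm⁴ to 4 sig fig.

Split into non-overlapping primitives; take the origin at the lower-left of the bounding box.
Bottom plate: 120 × 16, A = 1 920 mm², y = 8 mm, Ī = 40 960 mm⁴.
Web plate: 8 × 140, A = 1 120 mm², y = 86 mm, Ī = 1 829 333 mm⁴.
Top plate: 80 × 16, A = 1 280 mm², y = 164 mm, Ī = 27306.7 mm⁴.
Centroid: ȳ = ΣA·y / ΣA = 74.4444 mm.
Transfer each piece to the centroidal x-axis using Ī + A·d² with d = y − 74.4444:
  bottom plate: d = -66.4444 mm → contributes +8 517 499 mm⁴
  web plate: d = 11.5556 mm → contributes +1 978 888 mm⁴
  top plate: d = 89.5556 mm → contributes +10 293 160 mm⁴
Total I = 20 789 547 mm⁴.

I_x ≈ 2.079 × 10⁷ mm⁴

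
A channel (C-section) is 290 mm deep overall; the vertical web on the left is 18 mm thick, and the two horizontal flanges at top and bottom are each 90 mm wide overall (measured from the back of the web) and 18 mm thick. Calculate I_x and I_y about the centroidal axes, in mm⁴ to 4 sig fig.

I_x ≈ 8.460 × 10⁷ mm⁴, I_y ≈ 4.768 × 10⁶ mm⁴

Decompose the section into non-overlapping parts with the origin at the bottom-left of its bounding rectangle.
Web: 18 × 290, A = 5 220 mm², y = 145 mm, Ī = 36 583 500 mm⁴.
Top flange (beyond web): 72 × 18, A = 1 296 mm², y = 281 mm, Ī = 34 992 mm⁴.
Bottom flange (beyond web): 72 × 18, A = 1 296 mm², y = 9 mm, Ī = 34 992 mm⁴.
By symmetry the centroid is at mid-height, ȳ = 145 mm.
Transfer each piece to the centroidal x-axis using Ī + A·d² with d = y − 145:
  web: d = 0 mm → contributes +36 583 500 mm⁴
  top flange (beyond web): d = 136 mm → contributes +24 005 808 mm⁴
  bottom flange (beyond web): d = -136 mm → contributes +24 005 808 mm⁴
Total I = 84 595 116 mm⁴.
For the y-axis: x̄ = 23.9309 mm.
Repeating about the centroidal y-axis gives I_y = 4 767 947 mm⁴.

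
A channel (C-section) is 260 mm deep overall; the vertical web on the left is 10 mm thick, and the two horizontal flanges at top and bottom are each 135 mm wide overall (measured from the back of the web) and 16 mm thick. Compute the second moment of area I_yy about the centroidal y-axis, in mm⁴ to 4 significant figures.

I_yy ≈ 1.241 × 10⁷ mm⁴

Decompose the section into non-overlapping parts with the origin at the bottom-left of its bounding rectangle.
Web: 10 × 260, A = 2 600 mm², x = 5 mm, Ī = 21666.7 mm⁴.
Top flange (beyond web): 125 × 16, A = 2 000 mm², x = 72.5 mm, Ī = 2 604 167 mm⁴.
Bottom flange (beyond web): 125 × 16, A = 2 000 mm², x = 72.5 mm, Ī = 2 604 167 mm⁴.
Centroid: x̄ = ΣA·x / ΣA = 45.9091 mm.
Transfer each piece to the centroidal y-axis using Ī + A·d² with d = x − 45.9091:
  web: d = -40.9091 mm → contributes +4 372 906 mm⁴
  top flange (beyond web): d = 26.5909 mm → contributes +4 018 320 mm⁴
  bottom flange (beyond web): d = 26.5909 mm → contributes +4 018 320 mm⁴
Total I = 12 409 545 mm⁴.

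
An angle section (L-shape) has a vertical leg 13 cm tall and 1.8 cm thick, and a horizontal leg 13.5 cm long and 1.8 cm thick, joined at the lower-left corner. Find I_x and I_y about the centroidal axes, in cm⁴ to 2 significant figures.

I_x ≈ 680 cm⁴, I_y ≈ 750 cm⁴

Break the section into simple shapes (no overlaps), measuring from the bottom-left corner of the bounding box.
Vertical leg: 1.8 × 13, A = 23.4 cm², y = 6.5 cm, Ī = 329.6 cm⁴.
Horizontal leg (remainder): 11.7 × 1.8, A = 21.06 cm², y = 0.9 cm, Ī = 5.686 cm⁴.
Centroid: ȳ = ΣA·y / ΣA = 3.847 cm.
Transfer each piece to the centroidal x-axis using Ī + A·d² with d = y − 3.847:
  vertical leg: d = 2.653 cm → contributes +494.2 cm⁴
  horizontal leg (remainder): d = -2.947 cm → contributes +188.6 cm⁴
Total I = 682.8 cm⁴.
For the y-axis: x̄ = 4.097 cm.
Repeating about the centroidal y-axis gives I_y = 751.6 cm⁴.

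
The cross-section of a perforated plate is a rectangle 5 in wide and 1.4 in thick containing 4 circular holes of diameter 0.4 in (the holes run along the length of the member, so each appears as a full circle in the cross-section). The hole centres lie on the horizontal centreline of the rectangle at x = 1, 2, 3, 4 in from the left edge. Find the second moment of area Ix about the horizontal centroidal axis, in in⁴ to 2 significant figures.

Ix ≈ 1.1 in⁴

Split into non-overlapping primitives; take the origin at the lower-left of the bounding box.
Plate: 5 × 1.4, A = 7 in², y = 0.7 in, Ī = 1.143 in⁴.
Hole 1 (subtracted): ⌀0.4, A = 0.1257 in², y = 0.7 in, Ī = 0.001257 in⁴.
Hole 2 (subtracted): ⌀0.4, A = 0.1257 in², y = 0.7 in, Ī = 0.001257 in⁴.
Hole 3 (subtracted): ⌀0.4, A = 0.1257 in², y = 0.7 in, Ī = 0.001257 in⁴.
Hole 4 (subtracted): ⌀0.4, A = 0.1257 in², y = 0.7 in, Ī = 0.001257 in⁴.
By symmetry the centroid is at mid-height, ȳ = 0.7 in.
All pieces are centred on the horizontal centroidal axis, so I = ΣĪ (holes subtracted) = 1.138 in⁴.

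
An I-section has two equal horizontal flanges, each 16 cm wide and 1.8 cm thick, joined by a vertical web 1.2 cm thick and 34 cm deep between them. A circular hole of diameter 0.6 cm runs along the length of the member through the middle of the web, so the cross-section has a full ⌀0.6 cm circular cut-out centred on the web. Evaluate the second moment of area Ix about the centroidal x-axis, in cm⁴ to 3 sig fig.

Ix ≈ 2.24 × 10⁴ cm⁴

Split into non-overlapping primitives; take the origin at the lower-left of the bounding box.
Bottom flange: 16 × 1.8, A = 28.8 cm², y = 0.9 cm, Ī = 7.776 cm⁴.
Web: 1.2 × 34, A = 40.8 cm², y = 18.8 cm, Ī = 3930.4 cm⁴.
Top flange: 16 × 1.8, A = 28.8 cm², y = 36.7 cm, Ī = 7.776 cm⁴.
Hole (subtracted): ⌀0.6, A = 0.28274 cm², y = 18.8 cm, Ī = 0.0063617 cm⁴.
By symmetry the centroid is at mid-height, ȳ = 18.8 cm.
Transfer each piece to the centroidal x-axis using Ī + A·d² with d = y − 18.8:
  bottom flange: d = -17.9 cm → contributes +9235.6 cm⁴
  web: d = 0 cm → contributes +3930.4 cm⁴
  top flange: d = 17.9 cm → contributes +9235.6 cm⁴
  hole: d = 0 cm → contributes −0.0063617 cm⁴
Total I = 22 402 cm⁴.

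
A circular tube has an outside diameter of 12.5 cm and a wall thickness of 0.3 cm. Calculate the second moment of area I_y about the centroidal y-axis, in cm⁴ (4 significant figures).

I_y ≈ 214.1 cm⁴

Treat the section as a set of non-overlapping primitives; coordinates are from the bounding-box lower-left.
Outer circle: ⌀12.5, A = 122.718 cm², x = 6.25 cm, Ī = 1198.42 cm⁴.
Bore (subtracted): ⌀11.9, A = 111.22 cm², x = 6.25 cm, Ī = 984.369 cm⁴.
By symmetry the centroid is at mid-width, x̄ = 6.25 cm.
All pieces are centred on the centroidal y-axis, so I = ΣĪ (holes subtracted) = 214.054 cm⁴.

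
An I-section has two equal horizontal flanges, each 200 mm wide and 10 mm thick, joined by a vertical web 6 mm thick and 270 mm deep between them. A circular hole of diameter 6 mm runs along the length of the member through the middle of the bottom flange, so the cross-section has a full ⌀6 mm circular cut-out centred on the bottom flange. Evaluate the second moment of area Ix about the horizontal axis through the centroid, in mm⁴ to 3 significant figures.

Ix ≈ 8.77 × 10⁷ mm⁴

Break the section into simple shapes (no overlaps), measuring from the bottom-left corner of the bounding box.
Bottom flange: 200 × 10, A = 2 000 mm², y = 5 mm, Ī = 16 667 mm⁴.
Web: 6 × 270, A = 1 620 mm², y = 145 mm, Ī = 9 841 500 mm⁴.
Top flange: 200 × 10, A = 2 000 mm², y = 285 mm, Ī = 16 667 mm⁴.
Hole (subtracted): ⌀6, A = 28.274 mm², y = 5 mm, Ī = 63.617 mm⁴.
Centroid: ȳ = ΣA·y / ΣA = 145.71 mm.
Transfer each piece to the horizontal axis through the centroid using Ī + A·d² with d = y − 145.71:
  bottom flange: d = -140.71 mm → contributes +39 614 095 mm⁴
  web: d = -0.7079 mm → contributes +9 842 312 mm⁴
  top flange: d = 139.29 mm → contributes +38 821 243 mm⁴
  hole: d = -140.71 mm → contributes −559 859 mm⁴
Total I = 87 717 791 mm⁴.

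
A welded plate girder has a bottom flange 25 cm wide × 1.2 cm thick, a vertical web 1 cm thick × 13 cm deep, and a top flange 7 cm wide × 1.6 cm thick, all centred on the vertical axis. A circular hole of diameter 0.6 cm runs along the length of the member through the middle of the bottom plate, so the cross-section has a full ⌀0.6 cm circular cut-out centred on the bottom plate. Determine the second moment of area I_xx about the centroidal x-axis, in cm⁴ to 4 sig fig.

I_xx ≈ 1974 cm⁴

Treat the section as a set of non-overlapping primitives; coordinates are from the bounding-box lower-left.
Bottom plate: 25 × 1.2, A = 30 cm², y = 0.6 cm, Ī = 3.6 cm⁴.
Web plate: 1 × 13, A = 13 cm², y = 7.7 cm, Ī = 183.083 cm⁴.
Top plate: 7 × 1.6, A = 11.2 cm², y = 15 cm, Ī = 2.38933 cm⁴.
Hole (subtracted): ⌀0.6, A = 0.282743 cm², y = 0.6 cm, Ī = 0.00636173 cm⁴.
Centroid: ȳ = ΣA·y / ΣA = 5.30313 cm.
Transfer each piece to the centroidal x-axis using Ī + A·d² with d = y − 5.30313:
  bottom plate: d = -4.70313 cm → contributes +667.184 cm⁴
  web plate: d = 2.39687 cm → contributes +257.768 cm⁴
  top plate: d = 9.69687 cm → contributes +1055.52 cm⁴
  hole: d = -4.70313 cm → contributes −6.26049 cm⁴
Total I = 1974.21 cm⁴.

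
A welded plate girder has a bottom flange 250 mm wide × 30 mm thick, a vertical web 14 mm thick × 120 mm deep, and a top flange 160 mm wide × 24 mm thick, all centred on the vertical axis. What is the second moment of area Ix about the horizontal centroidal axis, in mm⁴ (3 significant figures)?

Decompose the section into non-overlapping parts with the origin at the bottom-left of its bounding rectangle.
Bottom plate: 250 × 30, A = 7 500 mm², y = 15 mm, Ī = 562 500 mm⁴.
Web plate: 14 × 120, A = 1 680 mm², y = 90 mm, Ī = 2 016 000 mm⁴.
Top plate: 160 × 24, A = 3 840 mm², y = 162 mm, Ī = 184 320 mm⁴.
Centroid: ȳ = ΣA·y / ΣA = 68.032 mm.
Transfer each piece to the horizontal centroidal axis using Ī + A·d² with d = y − 68.032:
  bottom plate: d = -53.032 mm → contributes +21 655 653 mm⁴
  web plate: d = 21.968 mm → contributes +2 826 737 mm⁴
  top plate: d = 93.968 mm → contributes +34 091 276 mm⁴
Total I = 58 573 666 mm⁴.

Ix ≈ 5.86 × 10⁷ mm⁴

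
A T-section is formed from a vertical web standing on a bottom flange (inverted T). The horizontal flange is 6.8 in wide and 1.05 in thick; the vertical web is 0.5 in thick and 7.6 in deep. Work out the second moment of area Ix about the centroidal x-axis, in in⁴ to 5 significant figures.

Treat the section as a set of non-overlapping primitives; coordinates are from the bounding-box lower-left.
Flange: 6.8 × 1.05, A = 7.14 in², y = 0.525 in, Ī = 0.6559875 in⁴.
Web: 0.5 × 7.6, A = 3.8 in², y = 4.85 in, Ī = 18.29067 in⁴.
Centroid: ȳ = ΣA·y / ΣA = 2.027285 in.
Transfer each piece to the centroidal x-axis using Ī + A·d² with d = y − 2.027285:
  flange: d = -1.502285 in → contributes +16.76997 in⁴
  web: d = 2.822715 in → contributes +48.568 in⁴
Total I = 65.33797 in⁴.

Ix ≈ 65.338 in⁴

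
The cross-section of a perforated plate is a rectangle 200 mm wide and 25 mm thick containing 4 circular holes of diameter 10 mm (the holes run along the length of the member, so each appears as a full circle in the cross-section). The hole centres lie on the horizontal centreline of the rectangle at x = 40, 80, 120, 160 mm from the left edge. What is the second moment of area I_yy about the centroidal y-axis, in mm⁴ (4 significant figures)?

I_yy ≈ 1.604 × 10⁷ mm⁴

Decompose the section into non-overlapping parts with the origin at the bottom-left of its bounding rectangle.
Plate: 200 × 25, A = 5 000 mm², x = 100 mm, Ī = 16 666 667 mm⁴.
Hole 1 (subtracted): ⌀10, A = 78.5398 mm², x = 40 mm, Ī = 490.874 mm⁴.
Hole 2 (subtracted): ⌀10, A = 78.5398 mm², x = 80 mm, Ī = 490.874 mm⁴.
Hole 3 (subtracted): ⌀10, A = 78.5398 mm², x = 120 mm, Ī = 490.874 mm⁴.
Hole 4 (subtracted): ⌀10, A = 78.5398 mm², x = 160 mm, Ī = 490.874 mm⁴.
By symmetry the centroid is at mid-width, x̄ = 100 mm.
Transfer each piece to the centroidal y-axis using Ī + A·d² with d = x − 100:
  plate: d = 0 mm → contributes +16 666 667 mm⁴
  hole 1: d = -60 mm → contributes −283 234 mm⁴
  hole 2: d = -20 mm → contributes −31906.8 mm⁴
  hole 3: d = 20 mm → contributes −31906.8 mm⁴
  hole 4: d = 60 mm → contributes −283 234 mm⁴
Total I = 16 036 385 mm⁴.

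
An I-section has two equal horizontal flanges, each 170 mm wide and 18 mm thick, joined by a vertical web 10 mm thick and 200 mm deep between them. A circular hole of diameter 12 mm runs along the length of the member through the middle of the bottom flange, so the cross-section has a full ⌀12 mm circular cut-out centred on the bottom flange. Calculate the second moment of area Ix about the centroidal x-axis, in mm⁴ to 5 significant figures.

Ix ≈ 7.8180 × 10⁷ mm⁴

Split into non-overlapping primitives; take the origin at the lower-left of the bounding box.
Bottom flange: 170 × 18, A = 3 060 mm², y = 9 mm, Ī = 82 620 mm⁴.
Web: 10 × 200, A = 2 000 mm², y = 118 mm, Ī = 6 666 667 mm⁴.
Top flange: 170 × 18, A = 3 060 mm², y = 227 mm, Ī = 82 620 mm⁴.
Hole (subtracted): ⌀12, A = 113.0973 mm², y = 9 mm, Ī = 1017.876 mm⁴.
Centroid: ȳ = ΣA·y / ΣA = 119.5396 mm.
Transfer each piece to the centroidal x-axis using Ī + A·d² with d = y − 119.5396:
  bottom flange: d = -110.5396 mm → contributes +37 472 785 mm⁴
  web: d = -1.539623 mm → contributes +6 671 408 mm⁴
  top flange: d = 107.4604 mm → contributes +35 418 682 mm⁴
  hole: d = -110.5396 mm → contributes −1 382 955 mm⁴
Total I = 78 179 919 mm⁴.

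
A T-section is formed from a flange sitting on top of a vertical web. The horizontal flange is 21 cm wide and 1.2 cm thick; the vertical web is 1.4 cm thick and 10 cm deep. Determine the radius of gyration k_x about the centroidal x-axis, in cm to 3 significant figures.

Split into non-overlapping primitives; take the origin at the lower-left of the bounding box.
Flange: 21 × 1.2, A = 25.2 cm², y = 10.6 cm, Ī = 3.024 cm⁴.
Web: 1.4 × 10, A = 14 cm², y = 5 cm, Ī = 116.67 cm⁴.
Centroid: ȳ = ΣA·y / ΣA = 8.6 cm.
Transfer each piece to the centroidal x-axis using Ī + A·d² with d = y − 8.6:
  flange: d = 2 cm → contributes +103.82 cm⁴
  web: d = -3.6 cm → contributes +298.11 cm⁴
Total I = 401.93 cm⁴.
Radius of gyration: k = √(I/A) = √(401.93 / 39.2) = 3.2021 cm.

k_x ≈ 3.20 cm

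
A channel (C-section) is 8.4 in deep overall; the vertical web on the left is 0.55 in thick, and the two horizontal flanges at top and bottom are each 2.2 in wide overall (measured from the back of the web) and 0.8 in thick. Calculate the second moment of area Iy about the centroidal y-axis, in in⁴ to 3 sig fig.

Iy ≈ 2.75 in⁴

Split into non-overlapping primitives; take the origin at the lower-left of the bounding box.
Web: 0.55 × 8.4, A = 4.62 in², x = 0.275 in, Ī = 0.11646 in⁴.
Top flange (beyond web): 1.65 × 0.8, A = 1.32 in², x = 1.375 in, Ī = 0.29948 in⁴.
Bottom flange (beyond web): 1.65 × 0.8, A = 1.32 in², x = 1.375 in, Ī = 0.29948 in⁴.
Centroid: x̄ = ΣA·x / ΣA = 0.675 in.
Transfer each piece to the centroidal y-axis using Ī + A·d² with d = x − 0.675:
  web: d = -0.4 in → contributes +0.85566 in⁴
  top flange (beyond web): d = 0.7 in → contributes +0.94628 in⁴
  bottom flange (beyond web): d = 0.7 in → contributes +0.94628 in⁴
Total I = 2.7482 in⁴.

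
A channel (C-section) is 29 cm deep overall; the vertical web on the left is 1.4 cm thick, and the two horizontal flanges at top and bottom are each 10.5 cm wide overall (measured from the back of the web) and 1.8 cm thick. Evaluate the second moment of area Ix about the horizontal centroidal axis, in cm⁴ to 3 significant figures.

Split into non-overlapping primitives; take the origin at the lower-left of the bounding box.
Web: 1.4 × 29, A = 40.6 cm², y = 14.5 cm, Ī = 2845.4 cm⁴.
Top flange (beyond web): 9.1 × 1.8, A = 16.38 cm², y = 28.1 cm, Ī = 4.4226 cm⁴.
Bottom flange (beyond web): 9.1 × 1.8, A = 16.38 cm², y = 0.9 cm, Ī = 4.4226 cm⁴.
By symmetry the centroid is at mid-height, ȳ = 14.5 cm.
Transfer each piece to the horizontal centroidal axis using Ī + A·d² with d = y − 14.5:
  web: d = 0 cm → contributes +2845.4 cm⁴
  top flange (beyond web): d = 13.6 cm → contributes +3034.1 cm⁴
  bottom flange (beyond web): d = -13.6 cm → contributes +3034.1 cm⁴
Total I = 8913.5 cm⁴.

Ix ≈ 8910 cm⁴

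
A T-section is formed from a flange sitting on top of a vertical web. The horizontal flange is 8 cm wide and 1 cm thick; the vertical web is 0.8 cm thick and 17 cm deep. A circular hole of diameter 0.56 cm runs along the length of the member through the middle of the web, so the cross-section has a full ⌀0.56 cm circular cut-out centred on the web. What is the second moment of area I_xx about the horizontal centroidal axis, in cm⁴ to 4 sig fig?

Treat the section as a set of non-overlapping primitives; coordinates are from the bounding-box lower-left.
Flange: 8 × 1, A = 8 cm², y = 17.5 cm, Ī = 0.666667 cm⁴.
Web: 0.8 × 17, A = 13.6 cm², y = 8.5 cm, Ī = 327.533 cm⁴.
Hole (subtracted): ⌀0.56, A = 0.246301 cm², y = 8.5 cm, Ī = 0.0048275 cm⁴.
Centroid: ȳ = ΣA·y / ΣA = 11.8718 cm.
Transfer each piece to the horizontal centroidal axis using Ī + A·d² with d = y − 11.8718:
  flange: d = 5.62822 cm → contributes +254.081 cm⁴
  web: d = -3.37178 cm → contributes +482.15 cm⁴
  hole: d = -3.37178 cm → contributes −2.805 cm⁴
Total I = 733.427 cm⁴.

I_xx ≈ 733.4 cm⁴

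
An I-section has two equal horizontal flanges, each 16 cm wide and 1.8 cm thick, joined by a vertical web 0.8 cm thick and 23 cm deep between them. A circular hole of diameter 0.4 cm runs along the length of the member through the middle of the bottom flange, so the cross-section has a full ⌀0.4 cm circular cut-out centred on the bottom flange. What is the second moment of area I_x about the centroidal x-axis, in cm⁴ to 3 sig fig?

I_x ≈ 9660 cm⁴

Break the section into simple shapes (no overlaps), measuring from the bottom-left corner of the bounding box.
Bottom flange: 16 × 1.8, A = 28.8 cm², y = 0.9 cm, Ī = 7.776 cm⁴.
Web: 0.8 × 23, A = 18.4 cm², y = 13.3 cm, Ī = 811.13 cm⁴.
Top flange: 16 × 1.8, A = 28.8 cm², y = 25.7 cm, Ī = 7.776 cm⁴.
Hole (subtracted): ⌀0.4, A = 0.12566 cm², y = 0.9 cm, Ī = 0.0012566 cm⁴.
Centroid: ȳ = ΣA·y / ΣA = 13.321 cm.
Transfer each piece to the centroidal x-axis using Ī + A·d² with d = y − 13.321:
  bottom flange: d = -12.421 cm → contributes +4450.7 cm⁴
  web: d = -0.020537 cm → contributes +811.14 cm⁴
  top flange: d = 12.379 cm → contributes +4421.4 cm⁴
  hole: d = -12.421 cm → contributes −19.387 cm⁴
Total I = 9663.9 cm⁴.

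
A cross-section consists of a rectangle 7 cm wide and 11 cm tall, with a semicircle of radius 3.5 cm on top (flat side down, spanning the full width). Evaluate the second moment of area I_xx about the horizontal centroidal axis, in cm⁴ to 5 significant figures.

Decompose the section into non-overlapping parts with the origin at the bottom-left of its bounding rectangle.
Rectangular body: 7 × 11, A = 77 cm², y = 5.5 cm, Ī = 776.4167 cm⁴.
Semicircular cap: semicircle r = 3.5, A = 19.24226 cm², y = 12.48545 cm, Ī = 16.4704 cm⁴.
Centroid: ȳ = ΣA·y / ΣA = 6.89664 cm.
Transfer each piece to the horizontal centroidal axis using Ī + A·d² with d = y − 6.89664:
  rectangular body: d = -1.39664 cm → contributes +926.613 cm⁴
  semicircular cap: d = 5.588807 cm → contributes +617.4976 cm⁴
Total I = 1544.111 cm⁴.

I_xx ≈ 1544.1 cm⁴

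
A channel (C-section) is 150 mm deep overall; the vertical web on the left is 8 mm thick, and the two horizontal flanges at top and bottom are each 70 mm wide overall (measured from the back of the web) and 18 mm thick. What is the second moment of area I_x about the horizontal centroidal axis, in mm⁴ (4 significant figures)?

Decompose the section into non-overlapping parts with the origin at the bottom-left of its bounding rectangle.
Web: 8 × 150, A = 1 200 mm², y = 75 mm, Ī = 2 250 000 mm⁴.
Top flange (beyond web): 62 × 18, A = 1 116 mm², y = 141 mm, Ī = 30 132 mm⁴.
Bottom flange (beyond web): 62 × 18, A = 1 116 mm², y = 9 mm, Ī = 30 132 mm⁴.
By symmetry the centroid is at mid-height, ȳ = 75 mm.
Transfer each piece to the horizontal centroidal axis using Ī + A·d² with d = y − 75:
  web: d = 0 mm → contributes +2 250 000 mm⁴
  top flange (beyond web): d = 66 mm → contributes +4 891 428 mm⁴
  bottom flange (beyond web): d = -66 mm → contributes +4 891 428 mm⁴
Total I = 12 032 856 mm⁴.

I_x ≈ 1.203 × 10⁷ mm⁴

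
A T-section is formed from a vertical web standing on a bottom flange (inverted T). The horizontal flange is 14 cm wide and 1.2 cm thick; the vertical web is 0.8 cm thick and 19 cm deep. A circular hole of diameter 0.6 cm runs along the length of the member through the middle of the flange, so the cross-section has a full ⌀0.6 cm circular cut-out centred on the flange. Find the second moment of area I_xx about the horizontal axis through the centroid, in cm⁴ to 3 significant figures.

I_xx ≈ 1270 cm⁴

Break the section into simple shapes (no overlaps), measuring from the bottom-left corner of the bounding box.
Flange: 14 × 1.2, A = 16.8 cm², y = 0.6 cm, Ī = 2.016 cm⁴.
Web: 0.8 × 19, A = 15.2 cm², y = 10.7 cm, Ī = 457.27 cm⁴.
Hole (subtracted): ⌀0.6, A = 0.28274 cm², y = 0.6 cm, Ī = 0.0063617 cm⁴.
Centroid: ȳ = ΣA·y / ΣA = 5.4403 cm.
Transfer each piece to the horizontal axis through the centroid using Ī + A·d² with d = y − 5.4403:
  flange: d = -4.8403 cm → contributes +395.61 cm⁴
  web: d = 5.2597 cm → contributes +877.77 cm⁴
  hole: d = -4.8403 cm → contributes −6.6305 cm⁴
Total I = 1266.8 cm⁴.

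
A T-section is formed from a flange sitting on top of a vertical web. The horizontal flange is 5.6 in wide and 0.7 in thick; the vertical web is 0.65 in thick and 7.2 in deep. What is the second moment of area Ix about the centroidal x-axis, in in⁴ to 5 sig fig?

Ix ≈ 53.661 in⁴

Break the section into simple shapes (no overlaps), measuring from the bottom-left corner of the bounding box.
Flange: 5.6 × 0.7, A = 3.92 in², y = 7.55 in, Ī = 0.1600667 in⁴.
Web: 0.65 × 7.2, A = 4.68 in², y = 3.6 in, Ī = 20.2176 in⁴.
Centroid: ȳ = ΣA·y / ΣA = 5.400465 in.
Transfer each piece to the centroidal x-axis using Ī + A·d² with d = y − 5.400465:
  flange: d = 2.149535 in → contributes +18.27243 in⁴
  web: d = -1.800465 in → contributes +35.38864 in⁴
Total I = 53.66106 in⁴.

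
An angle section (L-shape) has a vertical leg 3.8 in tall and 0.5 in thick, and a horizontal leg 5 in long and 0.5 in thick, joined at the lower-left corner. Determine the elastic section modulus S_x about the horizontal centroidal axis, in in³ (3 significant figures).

Split into non-overlapping primitives; take the origin at the lower-left of the bounding box.
Vertical leg: 0.5 × 3.8, A = 1.9 in², y = 1.9 in, Ī = 2.2863 in⁴.
Horizontal leg (remainder): 4.5 × 0.5, A = 2.25 in², y = 0.25 in, Ī = 0.046875 in⁴.
Centroid: ȳ = ΣA·y / ΣA = 1.0054 in.
Transfer each piece to the horizontal centroidal axis using Ī + A·d² with d = y − 1.0054:
  vertical leg: d = 0.89458 in → contributes +3.8068 in⁴
  horizontal leg (remainder): d = -0.75542 in → contributes +1.3309 in⁴
Total I = 5.1377 in⁴.
Extreme fibre distance c = 2.7946 in; S = I/c = 1.8385 in³.

S_x ≈ 1.84 in³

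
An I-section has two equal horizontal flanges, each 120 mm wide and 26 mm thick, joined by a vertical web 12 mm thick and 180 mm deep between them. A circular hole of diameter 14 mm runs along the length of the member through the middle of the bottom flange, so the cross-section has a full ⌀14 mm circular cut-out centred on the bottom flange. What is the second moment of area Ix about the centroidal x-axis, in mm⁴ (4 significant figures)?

Ix ≈ 7.072 × 10⁷ mm⁴

Split into non-overlapping primitives; take the origin at the lower-left of the bounding box.
Bottom flange: 120 × 26, A = 3 120 mm², y = 13 mm, Ī = 175 760 mm⁴.
Web: 12 × 180, A = 2 160 mm², y = 116 mm, Ī = 5 832 000 mm⁴.
Top flange: 120 × 26, A = 3 120 mm², y = 219 mm, Ī = 175 760 mm⁴.
Hole (subtracted): ⌀14, A = 153.938 mm², y = 13 mm, Ī = 1885.74 mm⁴.
Centroid: ȳ = ΣA·y / ΣA = 117.923 mm.
Transfer each piece to the centroidal x-axis using Ī + A·d² with d = y − 117.923:
  bottom flange: d = -104.923 mm → contributes +34 523 204 mm⁴
  web: d = -1.92281 mm → contributes +5 839 986 mm⁴
  top flange: d = 101.077 mm → contributes +32 051 546 mm⁴
  hole: d = -104.923 mm → contributes −1 696 558 mm⁴
Total I = 70 718 178 mm⁴.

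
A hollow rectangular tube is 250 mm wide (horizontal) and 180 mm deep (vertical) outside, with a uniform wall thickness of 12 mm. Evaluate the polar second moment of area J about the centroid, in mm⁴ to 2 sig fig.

Split into non-overlapping primitives; take the origin at the lower-left of the bounding box.
Outer rectangle: 250 × 180, A = 45 000 mm², y = 90 mm, Ī = 121 500 000 mm⁴.
Inner void (subtracted): 226 × 156, A = 35 256 mm², y = 90 mm, Ī = 71 499 168 mm⁴.
By symmetry the centroid is at mid-height, ȳ = 90 mm.
All pieces are centred on the centroidal x-axis, so I = ΣĪ (holes subtracted) = 50 000 832 mm⁴.
Repeating about the centroidal y-axis gives I_y = 84 313 712 mm⁴.
Polar second moment: J = I_x + I_y = 134 314 544 mm⁴.

J ≈ 1.3 × 10⁸ mm⁴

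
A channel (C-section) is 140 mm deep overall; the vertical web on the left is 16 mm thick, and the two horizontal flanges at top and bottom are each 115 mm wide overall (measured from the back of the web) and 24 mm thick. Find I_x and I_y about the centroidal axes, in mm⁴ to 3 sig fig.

Treat the section as a set of non-overlapping primitives; coordinates are from the bounding-box lower-left.
Web: 16 × 140, A = 2 240 mm², y = 70 mm, Ī = 3 658 667 mm⁴.
Top flange (beyond web): 99 × 24, A = 2 376 mm², y = 128 mm, Ī = 114 048 mm⁴.
Bottom flange (beyond web): 99 × 24, A = 2 376 mm², y = 12 mm, Ī = 114 048 mm⁴.
By symmetry the centroid is at mid-height, ȳ = 70 mm.
Transfer each piece to the centroidal x-axis using Ī + A·d² with d = y − 70:
  web: d = 0 mm → contributes +3 658 667 mm⁴
  top flange (beyond web): d = 58 mm → contributes +8 106 912 mm⁴
  bottom flange (beyond web): d = -58 mm → contributes +8 106 912 mm⁴
Total I = 19 872 491 mm⁴.
For the y-axis: x̄ = 47.079 mm.
Repeating about the centroidal y-axis gives I_y = 8 962 351 mm⁴.

I_x ≈ 1.99 × 10⁷ mm⁴, I_y ≈ 8.96 × 10⁶ mm⁴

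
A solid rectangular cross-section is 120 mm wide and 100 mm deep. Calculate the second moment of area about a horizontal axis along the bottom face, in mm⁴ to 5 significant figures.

The section: 120 × 100, A = 12 000 mm², y = 50 mm, Ī = 10 000 000 mm⁴.
Transfer it to the bottom edge using Ī + A·d² with d = y − 0:
  the section: d = 50 mm → contributes +40 000 000 mm⁴
Total I = 40 000 000 mm⁴.

I_base ≈ 4.0000 × 10⁷ mm⁴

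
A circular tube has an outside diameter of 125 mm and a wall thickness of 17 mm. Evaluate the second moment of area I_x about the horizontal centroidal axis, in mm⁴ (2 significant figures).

I_x ≈ 8.6 × 10⁶ mm⁴

Break the section into simple shapes (no overlaps), measuring from the bottom-left corner of the bounding box.
Outer circle: ⌀125, A = 12 272 mm², y = 62.5 mm, Ī = 11 984 225 mm⁴.
Bore (subtracted): ⌀91, A = 6 504 mm², y = 62.5 mm, Ī = 3 366 166 mm⁴.
By symmetry the centroid is at mid-height, ȳ = 62.5 mm.
All pieces are centred on the horizontal centroidal axis, so I = ΣĪ (holes subtracted) = 8 618 059 mm⁴.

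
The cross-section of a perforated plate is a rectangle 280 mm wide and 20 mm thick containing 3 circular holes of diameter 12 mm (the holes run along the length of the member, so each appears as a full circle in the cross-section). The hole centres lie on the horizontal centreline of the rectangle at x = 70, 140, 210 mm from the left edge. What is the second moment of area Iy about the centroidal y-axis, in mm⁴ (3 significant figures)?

Decompose the section into non-overlapping parts with the origin at the bottom-left of its bounding rectangle.
Plate: 280 × 20, A = 5 600 mm², x = 140 mm, Ī = 36 586 667 mm⁴.
Hole 1 (subtracted): ⌀12, A = 113.1 mm², x = 70 mm, Ī = 1017.9 mm⁴.
Hole 2 (subtracted): ⌀12, A = 113.1 mm², x = 140 mm, Ī = 1017.9 mm⁴.
Hole 3 (subtracted): ⌀12, A = 113.1 mm², x = 210 mm, Ī = 1017.9 mm⁴.
By symmetry the centroid is at mid-width, x̄ = 140 mm.
Transfer each piece to the centroidal y-axis using Ī + A·d² with d = x − 140:
  plate: d = 0 mm → contributes +36 586 667 mm⁴
  hole 1: d = -70 mm → contributes −555 195 mm⁴
  hole 2: d = 0 mm → contributes −1017.9 mm⁴
  hole 3: d = 70 mm → contributes −555 195 mm⁴
Total I = 35 475 259 mm⁴.

Iy ≈ 3.55 × 10⁷ mm⁴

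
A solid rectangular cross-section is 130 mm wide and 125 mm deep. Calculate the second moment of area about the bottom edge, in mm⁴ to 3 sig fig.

The section: 130 × 125, A = 16 250 mm², y = 62.5 mm, Ī = 21 158 854 mm⁴.
Transfer it to a horizontal axis along the bottom face using Ī + A·d² with d = y − 0:
  the section: d = 62.5 mm → contributes +84 635 417 mm⁴
Total I = 84 635 417 mm⁴.

I_base ≈ 8.46 × 10⁷ mm⁴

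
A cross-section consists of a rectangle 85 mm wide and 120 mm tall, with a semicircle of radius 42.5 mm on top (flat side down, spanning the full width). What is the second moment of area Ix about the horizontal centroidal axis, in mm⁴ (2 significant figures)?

Split into non-overlapping primitives; take the origin at the lower-left of the bounding box.
Rectangular body: 85 × 120, A = 10 200 mm², y = 60 mm, Ī = 12 240 000 mm⁴.
Semicircular cap: semicircle r = 42.5, A = 2 837 mm², y = 138 mm, Ī = 358 086 mm⁴.
Centroid: ȳ = ΣA·y / ΣA = 76.98 mm.
Transfer each piece to the horizontal centroidal axis using Ī + A·d² with d = y − 76.98:
  rectangular body: d = -16.98 mm → contributes +15 181 921 mm⁴
  semicircular cap: d = 61.05 mm → contributes +10 934 378 mm⁴
Total I = 26 116 298 mm⁴.

Ix ≈ 2.6 × 10⁷ mm⁴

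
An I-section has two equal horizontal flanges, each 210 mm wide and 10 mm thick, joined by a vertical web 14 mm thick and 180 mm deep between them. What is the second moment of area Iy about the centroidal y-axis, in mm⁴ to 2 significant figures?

Iy ≈ 1.5 × 10⁷ mm⁴

Break the section into simple shapes (no overlaps), measuring from the bottom-left corner of the bounding box.
Bottom flange: 210 × 10, A = 2 100 mm², x = 105 mm, Ī = 7 717 500 mm⁴.
Web: 14 × 180, A = 2 520 mm², x = 105 mm, Ī = 41 160 mm⁴.
Top flange: 210 × 10, A = 2 100 mm², x = 105 mm, Ī = 7 717 500 mm⁴.
By symmetry the centroid is at mid-width, x̄ = 105 mm.
All pieces are centred on the centroidal y-axis, so I = ΣĪ = 15 476 160 mm⁴.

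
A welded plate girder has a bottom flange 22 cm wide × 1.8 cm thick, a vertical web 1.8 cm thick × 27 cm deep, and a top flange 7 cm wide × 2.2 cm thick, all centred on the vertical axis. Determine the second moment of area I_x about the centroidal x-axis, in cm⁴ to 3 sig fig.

Split into non-overlapping primitives; take the origin at the lower-left of the bounding box.
Bottom plate: 22 × 1.8, A = 39.6 cm², y = 0.9 cm, Ī = 10.692 cm⁴.
Web plate: 1.8 × 27, A = 48.6 cm², y = 15.3 cm, Ī = 2952.5 cm⁴.
Top plate: 7 × 2.2, A = 15.4 cm², y = 29.9 cm, Ī = 6.2113 cm⁴.
Centroid: ȳ = ΣA·y / ΣA = 11.966 cm.
Transfer each piece to the centroidal x-axis using Ī + A·d² with d = y − 11.966:
  bottom plate: d = -11.066 cm → contributes +4 860 cm⁴
  web plate: d = 3.334 cm → contributes +3492.7 cm⁴
  top plate: d = 17.934 cm → contributes +4959.3 cm⁴
Total I = 13 312 cm⁴.

I_x ≈ 1.33 × 10⁴ cm⁴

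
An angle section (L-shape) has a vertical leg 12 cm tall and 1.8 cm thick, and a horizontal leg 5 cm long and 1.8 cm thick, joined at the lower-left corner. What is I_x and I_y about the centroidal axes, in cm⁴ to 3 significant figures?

I_x ≈ 379 cm⁴, I_y ≈ 39.2 cm⁴

Treat the section as a set of non-overlapping primitives; coordinates are from the bounding-box lower-left.
Vertical leg: 1.8 × 12, A = 21.6 cm², y = 6 cm, Ī = 259.2 cm⁴.
Horizontal leg (remainder): 3.2 × 1.8, A = 5.76 cm², y = 0.9 cm, Ī = 1.5552 cm⁴.
Centroid: ȳ = ΣA·y / ΣA = 4.9263 cm.
Transfer each piece to the centroidal x-axis using Ī + A·d² with d = y − 4.9263:
  vertical leg: d = 1.0737 cm → contributes +284.1 cm⁴
  horizontal leg (remainder): d = -4.0263 cm → contributes +94.932 cm⁴
Total I = 379.03 cm⁴.
For the y-axis: x̄ = 1.4263 cm.
Repeating about the centroidal y-axis gives I_y = 39.168 cm⁴.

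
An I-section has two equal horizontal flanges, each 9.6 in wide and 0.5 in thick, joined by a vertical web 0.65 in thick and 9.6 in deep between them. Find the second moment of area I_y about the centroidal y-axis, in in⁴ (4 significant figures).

Split into non-overlapping primitives; take the origin at the lower-left of the bounding box.
Bottom flange: 9.6 × 0.5, A = 4.8 in², x = 4.8 in, Ī = 36.864 in⁴.
Web: 0.65 × 9.6, A = 6.24 in², x = 4.8 in, Ī = 0.2197 in⁴.
Top flange: 9.6 × 0.5, A = 4.8 in², x = 4.8 in, Ī = 36.864 in⁴.
By symmetry the centroid is at mid-width, x̄ = 4.8 in.
All pieces are centred on the centroidal y-axis, so I = ΣĪ = 73.9477 in⁴.

I_y ≈ 73.95 in⁴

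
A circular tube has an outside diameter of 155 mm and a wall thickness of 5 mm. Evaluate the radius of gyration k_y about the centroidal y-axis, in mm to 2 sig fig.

Split into non-overlapping primitives; take the origin at the lower-left of the bounding box.
Outer circle: ⌀155, A = 18 869 mm², x = 77.5 mm, Ī = 28 333 269 mm⁴.
Bore (subtracted): ⌀145, A = 16 513 mm², x = 77.5 mm, Ī = 21 699 109 mm⁴.
By symmetry the centroid is at mid-width, x̄ = 77.5 mm.
All pieces are centred on the centroidal y-axis, so I = ΣĪ (holes subtracted) = 6 634 160 mm⁴.
Radius of gyration: k = √(I/A) = √(6 634 160 / 2 356) = 53.06 mm.

k_y ≈ 53 mm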